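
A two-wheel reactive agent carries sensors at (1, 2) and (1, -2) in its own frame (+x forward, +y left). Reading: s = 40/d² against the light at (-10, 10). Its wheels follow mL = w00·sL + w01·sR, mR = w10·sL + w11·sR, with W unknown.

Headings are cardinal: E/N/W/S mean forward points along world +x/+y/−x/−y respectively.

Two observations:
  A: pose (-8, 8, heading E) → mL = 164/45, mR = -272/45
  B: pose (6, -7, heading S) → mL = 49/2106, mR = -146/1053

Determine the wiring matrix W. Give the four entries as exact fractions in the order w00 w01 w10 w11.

1 -1/2 -1 -1

obs A: pose=(-8,8,E) → sL=40/9, sR=8/5, mL=164/45, mR=-272/45
obs B: pose=(6,-7,S) → sL=5/81, sR=1/13, mL=49/2106, mR=-146/1053
sensor matrix S = [[40/9, 8/5], [5/81, 1/13]]; det S = 256/1053
solve [mL_A; mL_B] = S·[w00; w01] and [mR_A; mR_B] = S·[w10; w11]:
  w00 = 1, w01 = -1/2, w10 = -1, w11 = -1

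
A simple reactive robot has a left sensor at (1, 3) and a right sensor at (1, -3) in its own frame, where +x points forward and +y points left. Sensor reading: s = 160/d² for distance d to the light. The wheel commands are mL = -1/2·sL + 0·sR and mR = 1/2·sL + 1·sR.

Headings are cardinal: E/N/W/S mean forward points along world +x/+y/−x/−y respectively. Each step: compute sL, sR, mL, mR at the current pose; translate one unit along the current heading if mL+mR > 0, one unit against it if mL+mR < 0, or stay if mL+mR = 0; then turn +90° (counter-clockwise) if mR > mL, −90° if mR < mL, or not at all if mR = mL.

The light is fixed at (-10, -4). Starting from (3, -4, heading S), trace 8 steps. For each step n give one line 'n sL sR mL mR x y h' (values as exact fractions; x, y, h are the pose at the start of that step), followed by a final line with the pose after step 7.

n=0: pose=(3,-4,S); sL=160/257, sR=160/101; mL=-80/257, mR=49200/25957; mL+mR=160/101 → advance +1; mR−mL=57280/25957 → turn +1·90°
n=1: pose=(3,-5,E); sL=4/5, sR=40/53; mL=-2/5, mR=306/265; mL+mR=40/53 → advance +1; mR−mL=412/265 → turn +1·90°
n=2: pose=(4,-5,N); sL=160/121, sR=160/289; mL=-80/121, mR=42480/34969; mL+mR=160/289 → advance +1; mR−mL=65600/34969 → turn +1·90°
n=3: pose=(4,-4,W); sL=80/89, sR=80/89; mL=-40/89, mR=120/89; mL+mR=80/89 → advance +1; mR−mL=160/89 → turn +1·90°
n=4: pose=(3,-4,S); sL=160/257, sR=160/101; mL=-80/257, mR=49200/25957; mL+mR=160/101 → advance +1; mR−mL=57280/25957 → turn +1·90°
n=5: pose=(3,-5,E); sL=4/5, sR=40/53; mL=-2/5, mR=306/265; mL+mR=40/53 → advance +1; mR−mL=412/265 → turn +1·90°
n=6: pose=(4,-5,N); sL=160/121, sR=160/289; mL=-80/121, mR=42480/34969; mL+mR=160/289 → advance +1; mR−mL=65600/34969 → turn +1·90°
n=7: pose=(4,-4,W); sL=80/89, sR=80/89; mL=-40/89, mR=120/89; mL+mR=80/89 → advance +1; mR−mL=160/89 → turn +1·90°

0 160/257 160/101 -80/257 49200/25957 3 -4 S
1 4/5 40/53 -2/5 306/265 3 -5 E
2 160/121 160/289 -80/121 42480/34969 4 -5 N
3 80/89 80/89 -40/89 120/89 4 -4 W
4 160/257 160/101 -80/257 49200/25957 3 -4 S
5 4/5 40/53 -2/5 306/265 3 -5 E
6 160/121 160/289 -80/121 42480/34969 4 -5 N
7 80/89 80/89 -40/89 120/89 4 -4 W
final 3 -4 S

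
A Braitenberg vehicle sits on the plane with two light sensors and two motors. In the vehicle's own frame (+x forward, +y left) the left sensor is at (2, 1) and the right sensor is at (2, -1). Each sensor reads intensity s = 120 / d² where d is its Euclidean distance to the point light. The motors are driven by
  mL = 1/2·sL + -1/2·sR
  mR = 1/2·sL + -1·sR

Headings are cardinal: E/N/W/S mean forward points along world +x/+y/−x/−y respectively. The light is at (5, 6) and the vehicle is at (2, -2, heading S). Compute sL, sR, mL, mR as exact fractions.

15/13 30/29 45/754 -345/754

left sensor world pos  = (3, -4); dL² = 104
right sensor world pos = (1, -4); dR² = 116
sL = 120/104 = 15/13
sR = 120/116 = 30/29
mL = 1/2·sL + -1/2·sR = 45/754
mR = 1/2·sL + -1·sR = -345/754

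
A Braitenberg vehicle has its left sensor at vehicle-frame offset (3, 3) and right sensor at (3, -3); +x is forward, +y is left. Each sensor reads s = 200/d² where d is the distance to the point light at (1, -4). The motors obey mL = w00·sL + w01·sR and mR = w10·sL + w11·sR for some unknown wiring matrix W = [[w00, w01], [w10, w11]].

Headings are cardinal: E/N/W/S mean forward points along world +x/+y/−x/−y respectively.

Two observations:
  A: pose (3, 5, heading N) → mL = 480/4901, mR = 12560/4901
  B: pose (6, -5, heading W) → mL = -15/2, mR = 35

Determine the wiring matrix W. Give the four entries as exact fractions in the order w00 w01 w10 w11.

obs A: pose=(3,5,N) → sL=40/29, sR=200/169, mL=480/4901, mR=12560/4901
obs B: pose=(6,-5,W) → sL=10, sR=25, mL=-15/2, mR=35
sensor matrix S = [[40/29, 200/169], [10, 25]]; det S = 111000/4901
solve [mL_A; mL_B] = S·[w00; w01] and [mR_A; mR_B] = S·[w10; w11]:
  w00 = 1/2, w01 = -1/2, w10 = 1, w11 = 1

1/2 -1/2 1 1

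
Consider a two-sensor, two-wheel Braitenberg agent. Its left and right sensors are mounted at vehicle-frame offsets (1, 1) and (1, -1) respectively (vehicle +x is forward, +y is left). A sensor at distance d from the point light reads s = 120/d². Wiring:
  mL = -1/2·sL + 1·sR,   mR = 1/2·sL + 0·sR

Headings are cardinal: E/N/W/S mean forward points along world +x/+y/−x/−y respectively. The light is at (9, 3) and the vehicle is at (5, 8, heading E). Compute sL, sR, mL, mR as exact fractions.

8/3 24/5 52/15 4/3

left sensor world pos  = (6, 9); dL² = 45
right sensor world pos = (6, 7); dR² = 25
sL = 120/45 = 8/3
sR = 120/25 = 24/5
mL = -1/2·sL + 1·sR = 52/15
mR = 1/2·sL + 0·sR = 4/3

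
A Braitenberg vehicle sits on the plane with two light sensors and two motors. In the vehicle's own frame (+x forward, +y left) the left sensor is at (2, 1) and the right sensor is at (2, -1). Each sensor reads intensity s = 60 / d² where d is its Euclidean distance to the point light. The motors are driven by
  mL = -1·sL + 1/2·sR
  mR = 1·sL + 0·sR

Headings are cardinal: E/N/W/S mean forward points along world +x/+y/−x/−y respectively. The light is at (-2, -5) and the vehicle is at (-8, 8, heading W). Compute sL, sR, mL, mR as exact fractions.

15/52 3/13 -9/52 15/52

left sensor world pos  = (-10, 7); dL² = 208
right sensor world pos = (-10, 9); dR² = 260
sL = 60/208 = 15/52
sR = 60/260 = 3/13
mL = -1·sL + 1/2·sR = -9/52
mR = 1·sL + 0·sR = 15/52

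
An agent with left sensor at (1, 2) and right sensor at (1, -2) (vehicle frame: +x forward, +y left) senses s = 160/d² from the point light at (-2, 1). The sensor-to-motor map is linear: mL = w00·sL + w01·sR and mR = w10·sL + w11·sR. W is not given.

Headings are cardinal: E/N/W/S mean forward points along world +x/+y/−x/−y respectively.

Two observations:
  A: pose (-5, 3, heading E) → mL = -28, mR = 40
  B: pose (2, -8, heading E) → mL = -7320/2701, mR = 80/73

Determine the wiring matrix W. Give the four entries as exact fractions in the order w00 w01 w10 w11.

obs A: pose=(-5,3,E) → sL=8, sR=40, mL=-28, mR=40
obs B: pose=(2,-8,E) → sL=80/37, sR=80/73, mL=-7320/2701, mR=80/73
sensor matrix S = [[8, 40], [80/37, 80/73]]; det S = -209920/2701
solve [mL_A; mL_B] = S·[w00; w01] and [mR_A; mR_B] = S·[w10; w11]:
  w00 = -1, w01 = -1/2, w10 = 0, w11 = 1

-1 -1/2 0 1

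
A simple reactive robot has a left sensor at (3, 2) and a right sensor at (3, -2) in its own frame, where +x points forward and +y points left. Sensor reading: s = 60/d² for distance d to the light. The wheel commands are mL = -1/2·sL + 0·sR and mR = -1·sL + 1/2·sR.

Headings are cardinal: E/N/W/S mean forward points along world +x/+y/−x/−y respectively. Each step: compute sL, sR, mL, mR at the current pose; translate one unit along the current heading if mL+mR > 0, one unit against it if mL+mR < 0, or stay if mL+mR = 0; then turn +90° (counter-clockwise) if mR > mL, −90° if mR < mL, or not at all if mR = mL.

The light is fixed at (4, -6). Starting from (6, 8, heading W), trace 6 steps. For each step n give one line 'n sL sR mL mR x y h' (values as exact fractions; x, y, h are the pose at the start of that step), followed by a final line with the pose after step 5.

n=0: pose=(6,8,W); sL=12/29, sR=60/257; mL=-6/29, mR=-2214/7453; mL+mR=-3756/7453 → advance -1; mR−mL=-672/7453 → turn -1·90°
n=1: pose=(7,8,N); sL=6/29, sR=30/157; mL=-3/29, mR=-507/4553; mL+mR=-978/4553 → advance -1; mR−mL=-36/4553 → turn -1·90°
n=2: pose=(7,7,E); sL=20/87, sR=60/157; mL=-10/87, mR=-530/13659; mL+mR=-700/4553 → advance -1; mR−mL=1040/13659 → turn +1·90°
n=3: pose=(6,7,N); sL=15/64, sR=15/68; mL=-15/128, mR=-135/1088; mL+mR=-525/2176 → advance -1; mR−mL=-15/2176 → turn -1·90°
n=4: pose=(6,6,E); sL=60/221, sR=12/25; mL=-30/221, mR=-174/5525; mL+mR=-924/5525 → advance -1; mR−mL=576/5525 → turn +1·90°
n=5: pose=(5,6,N); sL=30/113, sR=10/39; mL=-15/113, mR=-605/4407; mL+mR=-1190/4407 → advance -1; mR−mL=-20/4407 → turn -1·90°

0 12/29 60/257 -6/29 -2214/7453 6 8 W
1 6/29 30/157 -3/29 -507/4553 7 8 N
2 20/87 60/157 -10/87 -530/13659 7 7 E
3 15/64 15/68 -15/128 -135/1088 6 7 N
4 60/221 12/25 -30/221 -174/5525 6 6 E
5 30/113 10/39 -15/113 -605/4407 5 6 N
final 5 5 E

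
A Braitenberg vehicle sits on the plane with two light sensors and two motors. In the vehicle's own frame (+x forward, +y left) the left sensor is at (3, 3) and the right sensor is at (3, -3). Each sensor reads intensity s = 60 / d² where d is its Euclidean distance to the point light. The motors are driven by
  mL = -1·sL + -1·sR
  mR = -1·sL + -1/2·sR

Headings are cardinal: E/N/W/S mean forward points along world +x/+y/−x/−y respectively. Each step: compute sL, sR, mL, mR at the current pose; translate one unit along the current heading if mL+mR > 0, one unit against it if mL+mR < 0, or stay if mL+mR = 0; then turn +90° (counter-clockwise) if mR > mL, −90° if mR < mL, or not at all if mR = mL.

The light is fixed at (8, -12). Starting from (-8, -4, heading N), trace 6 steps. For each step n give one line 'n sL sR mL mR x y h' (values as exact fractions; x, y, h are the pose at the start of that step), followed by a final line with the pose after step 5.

0 30/241 6/29 -2316/6989 -1593/6989 -8 -4 N
1 60/377 60/461 -50280/173797 -38970/173797 -8 -5 W
2 3/8 3/17 -75/136 -63/136 -7 -5 S
3 12/53 60/169 -5208/8957 -3618/8957 -7 -4 E
4 30/241 6/29 -2316/6989 -1593/6989 -8 -4 N
5 60/377 60/461 -50280/173797 -38970/173797 -8 -5 W
final -7 -5 S

n=0: pose=(-8,-4,N); sL=30/241, sR=6/29; mL=-2316/6989, mR=-1593/6989; mL+mR=-3909/6989 → advance -1; mR−mL=3/29 → turn +1·90°
n=1: pose=(-8,-5,W); sL=60/377, sR=60/461; mL=-50280/173797, mR=-38970/173797; mL+mR=-89250/173797 → advance -1; mR−mL=30/461 → turn +1·90°
n=2: pose=(-7,-5,S); sL=3/8, sR=3/17; mL=-75/136, mR=-63/136; mL+mR=-69/68 → advance -1; mR−mL=3/34 → turn +1·90°
n=3: pose=(-7,-4,E); sL=12/53, sR=60/169; mL=-5208/8957, mR=-3618/8957; mL+mR=-8826/8957 → advance -1; mR−mL=30/169 → turn +1·90°
n=4: pose=(-8,-4,N); sL=30/241, sR=6/29; mL=-2316/6989, mR=-1593/6989; mL+mR=-3909/6989 → advance -1; mR−mL=3/29 → turn +1·90°
n=5: pose=(-8,-5,W); sL=60/377, sR=60/461; mL=-50280/173797, mR=-38970/173797; mL+mR=-89250/173797 → advance -1; mR−mL=30/461 → turn +1·90°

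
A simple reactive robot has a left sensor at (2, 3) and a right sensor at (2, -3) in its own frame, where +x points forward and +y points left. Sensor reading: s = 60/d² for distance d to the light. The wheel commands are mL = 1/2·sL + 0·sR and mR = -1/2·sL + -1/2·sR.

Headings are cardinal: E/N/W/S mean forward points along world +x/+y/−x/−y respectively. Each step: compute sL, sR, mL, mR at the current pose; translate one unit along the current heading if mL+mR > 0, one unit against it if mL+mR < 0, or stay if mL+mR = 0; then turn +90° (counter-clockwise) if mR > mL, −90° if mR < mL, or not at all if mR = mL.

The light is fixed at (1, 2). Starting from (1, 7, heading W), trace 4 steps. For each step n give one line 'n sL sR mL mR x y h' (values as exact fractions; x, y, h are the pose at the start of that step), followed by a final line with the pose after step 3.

n=0: pose=(1,7,W); sL=15/2, sR=15/17; mL=15/4, mR=-285/68; mL+mR=-15/34 → advance -1; mR−mL=-135/17 → turn -1·90°
n=1: pose=(2,7,N); sL=60/53, sR=12/13; mL=30/53, mR=-708/689; mL+mR=-6/13 → advance -1; mR−mL=-1098/689 → turn -1·90°
n=2: pose=(2,6,E); sL=30/29, sR=6; mL=15/29, mR=-102/29; mL+mR=-3 → advance -1; mR−mL=-117/29 → turn -1·90°
n=3: pose=(1,6,S); sL=60/13, sR=60/13; mL=30/13, mR=-60/13; mL+mR=-30/13 → advance -1; mR−mL=-90/13 → turn -1·90°

0 15/2 15/17 15/4 -285/68 1 7 W
1 60/53 12/13 30/53 -708/689 2 7 N
2 30/29 6 15/29 -102/29 2 6 E
3 60/13 60/13 30/13 -60/13 1 6 S
final 1 7 W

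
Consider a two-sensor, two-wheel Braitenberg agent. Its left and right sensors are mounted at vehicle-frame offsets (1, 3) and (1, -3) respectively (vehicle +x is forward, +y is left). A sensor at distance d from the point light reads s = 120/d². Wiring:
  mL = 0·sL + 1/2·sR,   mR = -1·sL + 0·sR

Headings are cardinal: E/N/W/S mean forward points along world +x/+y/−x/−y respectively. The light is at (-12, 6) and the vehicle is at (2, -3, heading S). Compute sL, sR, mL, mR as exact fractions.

120/389 120/221 60/221 -120/389

left sensor world pos  = (5, -4); dL² = 389
right sensor world pos = (-1, -4); dR² = 221
sL = 120/389 = 120/389
sR = 120/221 = 120/221
mL = 0·sL + 1/2·sR = 60/221
mR = -1·sL + 0·sR = -120/389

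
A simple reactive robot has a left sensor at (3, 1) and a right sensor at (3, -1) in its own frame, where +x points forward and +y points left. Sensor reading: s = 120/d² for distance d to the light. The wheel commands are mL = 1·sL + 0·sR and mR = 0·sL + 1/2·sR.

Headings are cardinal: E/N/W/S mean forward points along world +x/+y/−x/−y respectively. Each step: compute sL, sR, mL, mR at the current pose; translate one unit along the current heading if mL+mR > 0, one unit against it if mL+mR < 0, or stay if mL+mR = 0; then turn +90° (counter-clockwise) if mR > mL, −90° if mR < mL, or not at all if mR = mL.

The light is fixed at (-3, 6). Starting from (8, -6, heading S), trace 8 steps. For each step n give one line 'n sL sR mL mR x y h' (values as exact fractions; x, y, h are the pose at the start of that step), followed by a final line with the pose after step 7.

n=0: pose=(8,-6,S); sL=40/123, sR=24/65; mL=40/123, mR=12/65; mL+mR=4076/7995 → advance +1; mR−mL=-1124/7995 → turn -1·90°
n=1: pose=(8,-7,W); sL=6/13, sR=15/26; mL=6/13, mR=15/52; mL+mR=3/4 → advance +1; mR−mL=-9/52 → turn -1·90°
n=2: pose=(7,-7,N); sL=120/181, sR=120/221; mL=120/181, mR=60/221; mL+mR=37380/40001 → advance +1; mR−mL=-15660/40001 → turn -1·90°
n=3: pose=(7,-6,E); sL=12/29, sR=60/169; mL=12/29, mR=30/169; mL+mR=2898/4901 → advance +1; mR−mL=-1158/4901 → turn -1·90°
n=4: pose=(8,-6,S); sL=40/123, sR=24/65; mL=40/123, mR=12/65; mL+mR=4076/7995 → advance +1; mR−mL=-1124/7995 → turn -1·90°
n=5: pose=(8,-7,W); sL=6/13, sR=15/26; mL=6/13, mR=15/52; mL+mR=3/4 → advance +1; mR−mL=-9/52 → turn -1·90°
n=6: pose=(7,-7,N); sL=120/181, sR=120/221; mL=120/181, mR=60/221; mL+mR=37380/40001 → advance +1; mR−mL=-15660/40001 → turn -1·90°
n=7: pose=(7,-6,E); sL=12/29, sR=60/169; mL=12/29, mR=30/169; mL+mR=2898/4901 → advance +1; mR−mL=-1158/4901 → turn -1·90°

0 40/123 24/65 40/123 12/65 8 -6 S
1 6/13 15/26 6/13 15/52 8 -7 W
2 120/181 120/221 120/181 60/221 7 -7 N
3 12/29 60/169 12/29 30/169 7 -6 E
4 40/123 24/65 40/123 12/65 8 -6 S
5 6/13 15/26 6/13 15/52 8 -7 W
6 120/181 120/221 120/181 60/221 7 -7 N
7 12/29 60/169 12/29 30/169 7 -6 E
final 8 -6 S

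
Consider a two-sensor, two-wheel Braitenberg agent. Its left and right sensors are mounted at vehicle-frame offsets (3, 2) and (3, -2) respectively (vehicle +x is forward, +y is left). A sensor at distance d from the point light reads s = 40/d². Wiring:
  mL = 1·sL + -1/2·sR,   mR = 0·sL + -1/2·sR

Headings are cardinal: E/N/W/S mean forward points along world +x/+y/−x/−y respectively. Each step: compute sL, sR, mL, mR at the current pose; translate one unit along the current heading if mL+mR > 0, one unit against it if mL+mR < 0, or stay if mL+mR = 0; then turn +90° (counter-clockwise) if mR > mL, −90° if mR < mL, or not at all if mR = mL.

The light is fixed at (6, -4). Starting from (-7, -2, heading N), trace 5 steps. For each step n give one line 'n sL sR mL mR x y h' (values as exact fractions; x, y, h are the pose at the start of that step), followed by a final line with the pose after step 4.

n=0: pose=(-7,-2,N); sL=4/25, sR=20/73; mL=42/1825, mR=-10/73; mL+mR=-208/1825 → advance -1; mR−mL=-4/25 → turn -1·90°
n=1: pose=(-7,-3,E); sL=40/109, sR=40/101; mL=1860/11009, mR=-20/101; mL+mR=-320/11009 → advance -1; mR−mL=-40/109 → turn -1·90°
n=2: pose=(-8,-3,S); sL=10/37, sR=2/13; mL=93/481, mR=-1/13; mL+mR=56/481 → advance +1; mR−mL=-10/37 → turn -1·90°
n=3: pose=(-8,-4,W); sL=40/293, sR=40/293; mL=20/293, mR=-20/293; mL+mR=0 → advance +0; mR−mL=-40/293 → turn -1·90°
n=4: pose=(-8,-4,N); sL=8/53, sR=40/153; mL=164/8109, mR=-20/153; mL+mR=-896/8109 → advance -1; mR−mL=-8/53 → turn -1·90°

0 4/25 20/73 42/1825 -10/73 -7 -2 N
1 40/109 40/101 1860/11009 -20/101 -7 -3 E
2 10/37 2/13 93/481 -1/13 -8 -3 S
3 40/293 40/293 20/293 -20/293 -8 -4 W
4 8/53 40/153 164/8109 -20/153 -8 -4 N
final -8 -5 E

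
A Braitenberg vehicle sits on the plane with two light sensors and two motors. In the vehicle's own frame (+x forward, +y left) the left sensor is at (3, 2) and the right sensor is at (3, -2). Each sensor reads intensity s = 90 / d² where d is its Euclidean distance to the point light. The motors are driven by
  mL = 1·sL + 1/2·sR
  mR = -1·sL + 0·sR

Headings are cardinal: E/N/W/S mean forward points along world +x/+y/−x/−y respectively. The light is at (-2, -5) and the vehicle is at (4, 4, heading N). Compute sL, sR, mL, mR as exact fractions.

9/16 45/104 81/104 -9/16

left sensor world pos  = (2, 7); dL² = 160
right sensor world pos = (6, 7); dR² = 208
sL = 90/160 = 9/16
sR = 90/208 = 45/104
mL = 1·sL + 1/2·sR = 81/104
mR = -1·sL + 0·sR = -9/16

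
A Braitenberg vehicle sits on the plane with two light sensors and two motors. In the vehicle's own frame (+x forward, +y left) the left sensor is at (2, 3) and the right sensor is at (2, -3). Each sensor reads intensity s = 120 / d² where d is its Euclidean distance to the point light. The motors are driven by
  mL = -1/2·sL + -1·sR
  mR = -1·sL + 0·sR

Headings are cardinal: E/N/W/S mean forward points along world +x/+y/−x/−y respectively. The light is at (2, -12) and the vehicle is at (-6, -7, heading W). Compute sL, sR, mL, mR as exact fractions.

15/13 30/41 -1395/1066 -15/13

left sensor world pos  = (-8, -10); dL² = 104
right sensor world pos = (-8, -4); dR² = 164
sL = 120/104 = 15/13
sR = 120/164 = 30/41
mL = -1/2·sL + -1·sR = -1395/1066
mR = -1·sL + 0·sR = -15/13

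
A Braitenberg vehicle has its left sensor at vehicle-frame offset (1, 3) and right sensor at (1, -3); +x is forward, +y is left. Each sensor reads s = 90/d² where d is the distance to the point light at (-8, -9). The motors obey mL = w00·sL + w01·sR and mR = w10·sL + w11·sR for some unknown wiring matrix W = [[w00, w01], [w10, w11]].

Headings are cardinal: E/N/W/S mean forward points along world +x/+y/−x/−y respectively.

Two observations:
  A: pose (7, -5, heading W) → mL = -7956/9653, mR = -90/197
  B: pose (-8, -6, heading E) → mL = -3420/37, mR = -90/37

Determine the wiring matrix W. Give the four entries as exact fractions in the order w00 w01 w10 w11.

-1 -1 -1 0

obs A: pose=(7,-5,W) → sL=90/197, sR=18/49, mL=-7956/9653, mR=-90/197
obs B: pose=(-8,-6,E) → sL=90/37, sR=90, mL=-3420/37, mR=-90/37
sensor matrix S = [[90/197, 18/49], [90/37, 90]]; det S = 14366160/357161
solve [mL_A; mL_B] = S·[w00; w01] and [mR_A; mR_B] = S·[w10; w11]:
  w00 = -1, w01 = -1, w10 = -1, w11 = 0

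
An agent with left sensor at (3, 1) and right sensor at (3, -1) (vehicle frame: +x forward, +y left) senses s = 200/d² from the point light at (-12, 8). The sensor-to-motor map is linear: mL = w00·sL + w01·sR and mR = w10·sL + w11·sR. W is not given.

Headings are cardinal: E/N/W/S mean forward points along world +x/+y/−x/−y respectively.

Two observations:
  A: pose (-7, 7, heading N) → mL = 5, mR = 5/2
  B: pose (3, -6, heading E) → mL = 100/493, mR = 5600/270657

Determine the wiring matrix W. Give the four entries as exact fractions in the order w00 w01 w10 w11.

1/2 0 1/2 -1/2

obs A: pose=(-7,7,N) → sL=10, sR=5, mL=5, mR=5/2
obs B: pose=(3,-6,E) → sL=200/493, sR=200/549, mL=100/493, mR=5600/270657
sensor matrix S = [[10, 5], [200/493, 200/549]]; det S = 437000/270657
solve [mL_A; mL_B] = S·[w00; w01] and [mR_A; mR_B] = S·[w10; w11]:
  w00 = 1/2, w01 = 0, w10 = 1/2, w11 = -1/2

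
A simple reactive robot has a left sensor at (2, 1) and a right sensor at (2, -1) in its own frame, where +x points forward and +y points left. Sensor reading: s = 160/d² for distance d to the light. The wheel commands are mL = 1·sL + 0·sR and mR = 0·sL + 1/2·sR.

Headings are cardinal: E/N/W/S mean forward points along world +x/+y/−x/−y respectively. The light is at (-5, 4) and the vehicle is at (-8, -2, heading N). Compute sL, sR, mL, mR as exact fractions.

left sensor world pos  = (-9, 0); dL² = 32
right sensor world pos = (-7, 0); dR² = 20
sL = 160/32 = 5
sR = 160/20 = 8
mL = 1·sL + 0·sR = 5
mR = 0·sL + 1/2·sR = 4

5 8 5 4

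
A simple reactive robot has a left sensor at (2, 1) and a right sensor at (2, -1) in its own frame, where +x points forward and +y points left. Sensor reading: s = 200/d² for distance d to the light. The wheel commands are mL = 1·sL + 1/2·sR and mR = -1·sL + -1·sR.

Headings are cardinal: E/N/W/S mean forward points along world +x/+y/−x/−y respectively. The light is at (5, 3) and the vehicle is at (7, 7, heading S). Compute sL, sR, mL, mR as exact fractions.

left sensor world pos  = (8, 5); dL² = 13
right sensor world pos = (6, 5); dR² = 5
sL = 200/13 = 200/13
sR = 200/5 = 40
mL = 1·sL + 1/2·sR = 460/13
mR = -1·sL + -1·sR = -720/13

200/13 40 460/13 -720/13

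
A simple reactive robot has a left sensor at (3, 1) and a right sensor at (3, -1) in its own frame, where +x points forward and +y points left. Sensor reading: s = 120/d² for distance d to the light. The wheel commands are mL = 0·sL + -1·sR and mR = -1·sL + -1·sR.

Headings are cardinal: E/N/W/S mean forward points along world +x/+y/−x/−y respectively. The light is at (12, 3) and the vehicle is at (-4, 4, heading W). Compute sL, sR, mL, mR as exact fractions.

left sensor world pos  = (-7, 3); dL² = 361
right sensor world pos = (-7, 5); dR² = 365
sL = 120/361 = 120/361
sR = 120/365 = 24/73
mL = 0·sL + -1·sR = -24/73
mR = -1·sL + -1·sR = -17424/26353

120/361 24/73 -24/73 -17424/26353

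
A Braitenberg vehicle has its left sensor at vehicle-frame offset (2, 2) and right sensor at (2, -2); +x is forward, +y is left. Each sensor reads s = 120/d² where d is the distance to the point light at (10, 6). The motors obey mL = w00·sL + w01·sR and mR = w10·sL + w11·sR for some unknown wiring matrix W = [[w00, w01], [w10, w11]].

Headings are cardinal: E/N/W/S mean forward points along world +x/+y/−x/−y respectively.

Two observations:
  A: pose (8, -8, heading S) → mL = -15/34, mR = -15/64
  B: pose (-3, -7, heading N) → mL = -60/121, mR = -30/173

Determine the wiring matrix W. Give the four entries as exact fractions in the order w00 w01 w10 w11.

0 -1 -1/2 0

obs A: pose=(8,-8,S) → sL=15/32, sR=15/34, mL=-15/34, mR=-15/64
obs B: pose=(-3,-7,N) → sL=60/173, sR=60/121, mL=-60/121, mR=-30/173
sensor matrix S = [[15/32, 15/34], [60/173, 60/121]]; det S = 226125/2846888
solve [mL_A; mL_B] = S·[w00; w01] and [mR_A; mR_B] = S·[w10; w11]:
  w00 = 0, w01 = -1, w10 = -1/2, w11 = 0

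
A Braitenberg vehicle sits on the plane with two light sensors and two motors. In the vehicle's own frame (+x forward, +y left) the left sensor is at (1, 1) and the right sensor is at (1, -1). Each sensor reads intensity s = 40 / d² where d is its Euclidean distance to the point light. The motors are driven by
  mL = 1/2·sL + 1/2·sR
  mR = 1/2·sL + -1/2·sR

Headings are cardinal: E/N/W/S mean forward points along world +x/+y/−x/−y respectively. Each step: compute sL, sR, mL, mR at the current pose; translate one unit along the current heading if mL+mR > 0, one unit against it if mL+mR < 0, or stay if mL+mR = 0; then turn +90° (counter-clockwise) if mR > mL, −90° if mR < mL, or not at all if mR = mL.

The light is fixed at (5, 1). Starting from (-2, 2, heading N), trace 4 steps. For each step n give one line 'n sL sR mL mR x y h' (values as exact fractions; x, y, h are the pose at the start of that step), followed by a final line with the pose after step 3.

0 10/17 1 27/34 -7/34 -2 2 N
1 8/9 40/37 328/333 -32/333 -2 3 E
2 20/13 4/5 76/65 24/65 -1 3 S
3 40/49 40/53 2040/2597 80/2597 -1 2 W
final -2 2 N

n=0: pose=(-2,2,N); sL=10/17, sR=1; mL=27/34, mR=-7/34; mL+mR=10/17 → advance +1; mR−mL=-1 → turn -1·90°
n=1: pose=(-2,3,E); sL=8/9, sR=40/37; mL=328/333, mR=-32/333; mL+mR=8/9 → advance +1; mR−mL=-40/37 → turn -1·90°
n=2: pose=(-1,3,S); sL=20/13, sR=4/5; mL=76/65, mR=24/65; mL+mR=20/13 → advance +1; mR−mL=-4/5 → turn -1·90°
n=3: pose=(-1,2,W); sL=40/49, sR=40/53; mL=2040/2597, mR=80/2597; mL+mR=40/49 → advance +1; mR−mL=-40/53 → turn -1·90°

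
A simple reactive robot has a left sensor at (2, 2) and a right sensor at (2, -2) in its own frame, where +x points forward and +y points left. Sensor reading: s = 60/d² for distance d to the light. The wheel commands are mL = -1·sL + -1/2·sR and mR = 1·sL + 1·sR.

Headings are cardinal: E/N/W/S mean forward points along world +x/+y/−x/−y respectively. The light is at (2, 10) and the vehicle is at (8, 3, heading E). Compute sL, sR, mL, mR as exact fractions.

left sensor world pos  = (10, 5); dL² = 89
right sensor world pos = (10, 1); dR² = 145
sL = 60/89 = 60/89
sR = 60/145 = 12/29
mL = -1·sL + -1/2·sR = -2274/2581
mR = 1·sL + 1·sR = 2808/2581

60/89 12/29 -2274/2581 2808/2581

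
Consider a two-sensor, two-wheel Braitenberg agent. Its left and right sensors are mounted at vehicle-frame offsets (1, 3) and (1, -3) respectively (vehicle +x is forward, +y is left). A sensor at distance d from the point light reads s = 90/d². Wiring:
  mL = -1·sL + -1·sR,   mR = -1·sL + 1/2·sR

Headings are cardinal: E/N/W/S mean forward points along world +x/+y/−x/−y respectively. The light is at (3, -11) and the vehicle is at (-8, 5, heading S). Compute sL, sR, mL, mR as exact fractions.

left sensor world pos  = (-5, 4); dL² = 289
right sensor world pos = (-11, 4); dR² = 421
sL = 90/289 = 90/289
sR = 90/421 = 90/421
mL = -1·sL + -1·sR = -63900/121669
mR = -1·sL + 1/2·sR = -24885/121669

90/289 90/421 -63900/121669 -24885/121669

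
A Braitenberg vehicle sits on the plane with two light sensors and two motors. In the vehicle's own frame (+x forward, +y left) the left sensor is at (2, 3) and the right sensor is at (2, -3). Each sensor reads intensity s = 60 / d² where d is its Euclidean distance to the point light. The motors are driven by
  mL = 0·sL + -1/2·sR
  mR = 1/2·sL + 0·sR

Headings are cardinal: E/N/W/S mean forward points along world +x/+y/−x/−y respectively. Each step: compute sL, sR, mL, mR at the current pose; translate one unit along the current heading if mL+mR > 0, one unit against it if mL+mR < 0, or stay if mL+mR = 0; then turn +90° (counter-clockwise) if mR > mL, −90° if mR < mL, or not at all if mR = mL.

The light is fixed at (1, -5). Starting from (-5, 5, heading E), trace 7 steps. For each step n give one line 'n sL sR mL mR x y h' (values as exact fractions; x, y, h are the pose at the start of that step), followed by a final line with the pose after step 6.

n=0: pose=(-5,5,E); sL=12/37, sR=12/13; mL=-6/13, mR=6/37; mL+mR=-144/481 → advance -1; mR−mL=300/481 → turn +1·90°
n=1: pose=(-6,5,N); sL=15/61, sR=3/8; mL=-3/16, mR=15/122; mL+mR=-63/976 → advance -1; mR−mL=303/976 → turn +1·90°
n=2: pose=(-6,4,W); sL=20/39, sR=4/15; mL=-2/15, mR=10/39; mL+mR=8/65 → advance +1; mR−mL=76/195 → turn +1·90°
n=3: pose=(-7,4,S); sL=30/37, sR=6/17; mL=-3/17, mR=15/37; mL+mR=144/629 → advance +1; mR−mL=366/629 → turn +1·90°
n=4: pose=(-7,3,E); sL=60/157, sR=60/61; mL=-30/61, mR=30/157; mL+mR=-2880/9577 → advance -1; mR−mL=6540/9577 → turn +1·90°
n=5: pose=(-8,3,N); sL=15/61, sR=15/34; mL=-15/68, mR=15/122; mL+mR=-405/4148 → advance -1; mR−mL=1425/4148 → turn +1·90°
n=6: pose=(-8,2,W); sL=60/137, sR=60/221; mL=-30/221, mR=30/137; mL+mR=2520/30277 → advance +1; mR−mL=10740/30277 → turn +1·90°

0 12/37 12/13 -6/13 6/37 -5 5 E
1 15/61 3/8 -3/16 15/122 -6 5 N
2 20/39 4/15 -2/15 10/39 -6 4 W
3 30/37 6/17 -3/17 15/37 -7 4 S
4 60/157 60/61 -30/61 30/157 -7 3 E
5 15/61 15/34 -15/68 15/122 -8 3 N
6 60/137 60/221 -30/221 30/137 -8 2 W
final -9 2 S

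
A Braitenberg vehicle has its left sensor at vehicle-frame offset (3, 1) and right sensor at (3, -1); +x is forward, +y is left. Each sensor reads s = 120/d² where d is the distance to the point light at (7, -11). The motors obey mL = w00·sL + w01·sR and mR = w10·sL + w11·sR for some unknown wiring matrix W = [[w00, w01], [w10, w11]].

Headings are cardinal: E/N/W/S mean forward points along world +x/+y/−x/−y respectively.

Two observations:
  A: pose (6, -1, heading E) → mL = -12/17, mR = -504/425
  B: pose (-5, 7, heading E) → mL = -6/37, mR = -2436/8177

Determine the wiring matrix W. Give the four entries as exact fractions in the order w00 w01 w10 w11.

obs A: pose=(6,-1,E) → sL=24/25, sR=24/17, mL=-12/17, mR=-504/425
obs B: pose=(-5,7,E) → sL=60/221, sR=12/37, mL=-6/37, mR=-2436/8177
sensor matrix S = [[24/25, 24/17], [60/221, 12/37]]; det S = -249984/3475225
solve [mL_A; mL_B] = S·[w00; w01] and [mR_A; mR_B] = S·[w10; w11]:
  w00 = 0, w01 = -1/2, w10 = -1/2, w11 = -1/2

0 -1/2 -1/2 -1/2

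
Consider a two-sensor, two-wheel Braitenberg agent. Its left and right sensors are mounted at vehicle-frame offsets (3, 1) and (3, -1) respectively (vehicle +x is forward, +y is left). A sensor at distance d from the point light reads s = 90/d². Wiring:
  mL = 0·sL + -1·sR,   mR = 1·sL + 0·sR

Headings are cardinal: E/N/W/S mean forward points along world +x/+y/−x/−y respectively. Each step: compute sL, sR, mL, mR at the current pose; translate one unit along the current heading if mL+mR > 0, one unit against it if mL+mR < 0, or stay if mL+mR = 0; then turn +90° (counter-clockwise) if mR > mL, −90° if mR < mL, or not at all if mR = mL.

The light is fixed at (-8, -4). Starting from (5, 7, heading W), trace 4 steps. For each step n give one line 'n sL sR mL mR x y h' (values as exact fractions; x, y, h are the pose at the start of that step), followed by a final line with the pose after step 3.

n=0: pose=(5,7,W); sL=9/20, sR=45/122; mL=-45/122, mR=9/20; mL+mR=99/1220 → advance +1; mR−mL=999/1220 → turn +1·90°
n=1: pose=(4,7,S); sL=90/233, sR=18/37; mL=-18/37, mR=90/233; mL+mR=-864/8621 → advance -1; mR−mL=7524/8621 → turn +1·90°
n=2: pose=(4,8,E); sL=45/197, sR=45/173; mL=-45/173, mR=45/197; mL+mR=-1080/34081 → advance -1; mR−mL=16650/34081 → turn +1·90°
n=3: pose=(3,8,N); sL=18/65, sR=10/41; mL=-10/41, mR=18/65; mL+mR=88/2665 → advance +1; mR−mL=1388/2665 → turn +1·90°

0 9/20 45/122 -45/122 9/20 5 7 W
1 90/233 18/37 -18/37 90/233 4 7 S
2 45/197 45/173 -45/173 45/197 4 8 E
3 18/65 10/41 -10/41 18/65 3 8 N
final 3 9 W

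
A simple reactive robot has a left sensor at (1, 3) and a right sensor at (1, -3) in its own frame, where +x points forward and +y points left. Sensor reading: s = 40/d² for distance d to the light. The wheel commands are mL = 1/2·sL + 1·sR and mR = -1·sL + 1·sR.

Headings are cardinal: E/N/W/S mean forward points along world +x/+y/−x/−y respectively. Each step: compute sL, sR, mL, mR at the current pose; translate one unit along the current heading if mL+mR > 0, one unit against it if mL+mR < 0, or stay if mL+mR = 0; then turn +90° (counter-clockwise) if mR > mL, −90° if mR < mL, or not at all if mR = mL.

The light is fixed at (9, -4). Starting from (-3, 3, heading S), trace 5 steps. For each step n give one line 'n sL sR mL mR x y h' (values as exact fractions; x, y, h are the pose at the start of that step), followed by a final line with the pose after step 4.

n=0: pose=(-3,3,S); sL=40/117, sR=40/261; mL=1100/3393, mR=-640/3393; mL+mR=460/3393 → advance +1; mR−mL=-20/39 → turn -1·90°
n=1: pose=(-3,2,W); sL=20/89, sR=4/25; mL=606/2225, mR=-144/2225; mL+mR=462/2225 → advance +1; mR−mL=-30/89 → turn -1·90°
n=2: pose=(-4,2,N); sL=8/61, sR=40/149; mL=3036/9089, mR=1248/9089; mL+mR=4284/9089 → advance +1; mR−mL=-12/61 → turn -1·90°
n=3: pose=(-4,3,E); sL=10/61, sR=1/4; mL=81/244, mR=21/244; mL+mR=51/122 → advance +1; mR−mL=-15/61 → turn -1·90°
n=4: pose=(-3,3,S); sL=40/117, sR=40/261; mL=1100/3393, mR=-640/3393; mL+mR=460/3393 → advance +1; mR−mL=-20/39 → turn -1·90°

0 40/117 40/261 1100/3393 -640/3393 -3 3 S
1 20/89 4/25 606/2225 -144/2225 -3 2 W
2 8/61 40/149 3036/9089 1248/9089 -4 2 N
3 10/61 1/4 81/244 21/244 -4 3 E
4 40/117 40/261 1100/3393 -640/3393 -3 3 S
final -3 2 W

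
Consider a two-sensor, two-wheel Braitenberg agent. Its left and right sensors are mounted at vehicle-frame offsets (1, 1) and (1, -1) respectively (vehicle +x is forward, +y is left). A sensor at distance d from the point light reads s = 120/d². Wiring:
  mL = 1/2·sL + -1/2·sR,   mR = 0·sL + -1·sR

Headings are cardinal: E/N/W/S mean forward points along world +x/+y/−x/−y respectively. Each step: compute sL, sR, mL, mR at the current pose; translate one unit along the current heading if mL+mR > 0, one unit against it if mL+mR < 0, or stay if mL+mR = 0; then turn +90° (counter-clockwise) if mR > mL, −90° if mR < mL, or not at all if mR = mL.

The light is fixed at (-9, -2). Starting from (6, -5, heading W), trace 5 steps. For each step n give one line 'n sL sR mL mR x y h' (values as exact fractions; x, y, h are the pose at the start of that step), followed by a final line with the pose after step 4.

0 30/53 3/5 -9/530 -3/5 6 -5 W
1 120/229 120/293 3840/67097 -120/293 7 -5 N
2 60/149 60/157 240/23393 -60/157 7 -6 E
3 120/281 120/221 -3600/62101 -120/221 6 -6 S
4 30/53 3/5 -9/530 -3/5 6 -5 W
final 7 -5 N

n=0: pose=(6,-5,W); sL=30/53, sR=3/5; mL=-9/530, mR=-3/5; mL+mR=-327/530 → advance -1; mR−mL=-309/530 → turn -1·90°
n=1: pose=(7,-5,N); sL=120/229, sR=120/293; mL=3840/67097, mR=-120/293; mL+mR=-23640/67097 → advance -1; mR−mL=-31320/67097 → turn -1·90°
n=2: pose=(7,-6,E); sL=60/149, sR=60/157; mL=240/23393, mR=-60/157; mL+mR=-8700/23393 → advance -1; mR−mL=-9180/23393 → turn -1·90°
n=3: pose=(6,-6,S); sL=120/281, sR=120/221; mL=-3600/62101, mR=-120/221; mL+mR=-37320/62101 → advance -1; mR−mL=-30120/62101 → turn -1·90°
n=4: pose=(6,-5,W); sL=30/53, sR=3/5; mL=-9/530, mR=-3/5; mL+mR=-327/530 → advance -1; mR−mL=-309/530 → turn -1·90°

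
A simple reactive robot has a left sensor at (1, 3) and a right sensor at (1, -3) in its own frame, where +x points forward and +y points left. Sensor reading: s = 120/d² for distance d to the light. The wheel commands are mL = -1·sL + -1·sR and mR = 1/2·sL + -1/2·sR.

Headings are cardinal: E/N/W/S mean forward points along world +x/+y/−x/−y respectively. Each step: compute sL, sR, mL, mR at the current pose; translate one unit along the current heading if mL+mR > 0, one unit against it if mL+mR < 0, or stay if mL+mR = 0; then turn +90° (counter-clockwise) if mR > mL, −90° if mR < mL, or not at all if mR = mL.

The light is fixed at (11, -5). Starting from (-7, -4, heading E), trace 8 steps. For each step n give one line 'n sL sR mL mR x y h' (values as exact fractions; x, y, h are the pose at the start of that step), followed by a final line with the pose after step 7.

0 24/61 120/293 -14352/17873 -144/17873 -7 -4 E
1 15/61 6/13 -561/793 -171/1586 -8 -4 N
2 120/409 120/409 -240/409 0 -8 -5 W
3 60/113 60/221 -20040/24973 3240/24973 -7 -5 S
4 24/61 120/293 -14352/17873 -144/17873 -7 -4 E
5 15/61 6/13 -561/793 -171/1586 -8 -4 N
6 120/409 120/409 -240/409 0 -8 -5 W
7 60/113 60/221 -20040/24973 3240/24973 -7 -5 S
final -7 -4 E

n=0: pose=(-7,-4,E); sL=24/61, sR=120/293; mL=-14352/17873, mR=-144/17873; mL+mR=-14496/17873 → advance -1; mR−mL=14208/17873 → turn +1·90°
n=1: pose=(-8,-4,N); sL=15/61, sR=6/13; mL=-561/793, mR=-171/1586; mL+mR=-1293/1586 → advance -1; mR−mL=951/1586 → turn +1·90°
n=2: pose=(-8,-5,W); sL=120/409, sR=120/409; mL=-240/409, mR=0; mL+mR=-240/409 → advance -1; mR−mL=240/409 → turn +1·90°
n=3: pose=(-7,-5,S); sL=60/113, sR=60/221; mL=-20040/24973, mR=3240/24973; mL+mR=-16800/24973 → advance -1; mR−mL=23280/24973 → turn +1·90°
n=4: pose=(-7,-4,E); sL=24/61, sR=120/293; mL=-14352/17873, mR=-144/17873; mL+mR=-14496/17873 → advance -1; mR−mL=14208/17873 → turn +1·90°
n=5: pose=(-8,-4,N); sL=15/61, sR=6/13; mL=-561/793, mR=-171/1586; mL+mR=-1293/1586 → advance -1; mR−mL=951/1586 → turn +1·90°
n=6: pose=(-8,-5,W); sL=120/409, sR=120/409; mL=-240/409, mR=0; mL+mR=-240/409 → advance -1; mR−mL=240/409 → turn +1·90°
n=7: pose=(-7,-5,S); sL=60/113, sR=60/221; mL=-20040/24973, mR=3240/24973; mL+mR=-16800/24973 → advance -1; mR−mL=23280/24973 → turn +1·90°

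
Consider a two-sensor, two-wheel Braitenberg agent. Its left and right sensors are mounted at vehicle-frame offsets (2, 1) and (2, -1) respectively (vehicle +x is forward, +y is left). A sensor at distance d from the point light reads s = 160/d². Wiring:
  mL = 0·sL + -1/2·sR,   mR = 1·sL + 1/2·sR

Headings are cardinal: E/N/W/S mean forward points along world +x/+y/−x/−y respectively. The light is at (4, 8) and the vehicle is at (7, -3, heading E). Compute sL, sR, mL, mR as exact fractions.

32/25 160/169 -80/169 7408/4225

left sensor world pos  = (9, -2); dL² = 125
right sensor world pos = (9, -4); dR² = 169
sL = 160/125 = 32/25
sR = 160/169 = 160/169
mL = 0·sL + -1/2·sR = -80/169
mR = 1·sL + 1/2·sR = 7408/4225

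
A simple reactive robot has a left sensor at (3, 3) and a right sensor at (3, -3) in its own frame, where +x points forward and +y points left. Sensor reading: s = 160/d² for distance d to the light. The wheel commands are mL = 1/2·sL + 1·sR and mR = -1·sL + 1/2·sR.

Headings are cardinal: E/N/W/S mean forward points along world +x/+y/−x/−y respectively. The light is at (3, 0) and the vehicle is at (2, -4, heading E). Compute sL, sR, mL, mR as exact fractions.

left sensor world pos  = (5, -1); dL² = 5
right sensor world pos = (5, -7); dR² = 53
sL = 160/5 = 32
sR = 160/53 = 160/53
mL = 1/2·sL + 1·sR = 1008/53
mR = -1·sL + 1/2·sR = -1616/53

32 160/53 1008/53 -1616/53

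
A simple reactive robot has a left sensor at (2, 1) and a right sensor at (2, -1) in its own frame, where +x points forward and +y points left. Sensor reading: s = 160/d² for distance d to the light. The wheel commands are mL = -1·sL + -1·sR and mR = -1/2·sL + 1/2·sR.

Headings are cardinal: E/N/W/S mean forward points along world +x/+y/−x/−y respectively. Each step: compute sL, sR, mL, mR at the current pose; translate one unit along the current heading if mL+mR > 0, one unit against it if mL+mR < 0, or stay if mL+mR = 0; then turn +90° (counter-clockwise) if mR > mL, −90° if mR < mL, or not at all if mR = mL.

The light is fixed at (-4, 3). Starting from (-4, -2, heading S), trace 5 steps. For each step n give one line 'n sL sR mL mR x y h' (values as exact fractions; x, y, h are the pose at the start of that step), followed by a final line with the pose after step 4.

0 16/5 16/5 -32/5 0 -4 -2 S
1 160/13 160/29 -6720/377 -1280/377 -4 -1 E
2 20 40 -60 10 -5 -1 N
3 32/9 32/5 -448/45 64/45 -5 -2 W
4 16/5 16/5 -32/5 0 -4 -2 S
final -4 -1 E

n=0: pose=(-4,-2,S); sL=16/5, sR=16/5; mL=-32/5, mR=0; mL+mR=-32/5 → advance -1; mR−mL=32/5 → turn +1·90°
n=1: pose=(-4,-1,E); sL=160/13, sR=160/29; mL=-6720/377, mR=-1280/377; mL+mR=-8000/377 → advance -1; mR−mL=5440/377 → turn +1·90°
n=2: pose=(-5,-1,N); sL=20, sR=40; mL=-60, mR=10; mL+mR=-50 → advance -1; mR−mL=70 → turn +1·90°
n=3: pose=(-5,-2,W); sL=32/9, sR=32/5; mL=-448/45, mR=64/45; mL+mR=-128/15 → advance -1; mR−mL=512/45 → turn +1·90°
n=4: pose=(-4,-2,S); sL=16/5, sR=16/5; mL=-32/5, mR=0; mL+mR=-32/5 → advance -1; mR−mL=32/5 → turn +1·90°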